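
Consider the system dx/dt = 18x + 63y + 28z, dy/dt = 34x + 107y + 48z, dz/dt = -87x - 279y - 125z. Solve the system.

Coefficient matrix A = [[18, 63, 28], [34, 107, 48], [-87, -279, -125]].
det(A - λI) = 0 gives eigenvalues λ = 4, -3, -1.
For λ=4: eigenvector (1,2,-5).
For λ=-3: eigenvector (-1,-1,3).
For λ=-1: eigenvector (0,-4,9).
General solution: C_1e^(4t)(1,2,-5) + C_2e^(-3t)(-1,-1,3) + C_3e^(-t)(0,-4,9).

x(t) = C_1e^(4t) - C_2e^(-3t), y(t) = 2C_1e^(4t) - C_2e^(-3t) - 4C_3e^(-t), z(t) = -5C_1e^(4t) + 3C_2e^(-3t) + 9C_3e^(-t)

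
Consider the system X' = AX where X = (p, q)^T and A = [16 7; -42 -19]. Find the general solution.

p(t) = c_1e^(-5t) + c_2e^(2t), q(t) = -3c_1e^(-5t) - 2c_2e^(2t)

Coefficient matrix A = [[16, 7], [-42, -19]].
Characteristic polynomial det(A - λI) = λ^2 + 3λ - 10 = 0.
Eigenvalues λ = -5, 2.
For λ=-5: (A-λI) row 1 is [21, 7], so an eigenvector is (1, -3).
For λ=2: (A-λI) row 1 is [14, 7], so an eigenvector is (1, -2).
General solution: c_1e^(-5t)(1,-3) + c_2e^(2t)(1,-2).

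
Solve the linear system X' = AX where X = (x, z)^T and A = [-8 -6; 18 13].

Coefficient matrix A = [[-8, -6], [18, 13]].
Characteristic polynomial det(A - λI) = λ^2 - 5λ + 4 = 0.
Eigenvalues λ = 4, 1.
For λ=4: (A-λI) row 1 is [-12, -6], so an eigenvector is (-1, 2).
For λ=1: (A-λI) row 1 is [-9, -6], so an eigenvector is (2, -3).
General solution: C_1e^(4t)(-1,2) + C_2e^(t)(2,-3).

x(t) = -C_1e^(4t) + 2C_2e^(t), z(t) = 2C_1e^(4t) - 3C_2e^(t)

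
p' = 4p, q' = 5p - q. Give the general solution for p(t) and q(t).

Coefficient matrix A = [[4, 0], [5, -1]].
Characteristic polynomial det(A - λI) = λ^2 - 3λ - 4 = 0.
Eigenvalues λ = 4, -1.
For λ=4: (A-λI) row 2 is [5, -5], so an eigenvector is (1, 1).
For λ=-1: (A-λI) row 1 is [5, 0], so an eigenvector is (0, -1).
General solution: C_1e^(4t)(1,1) + C_2e^(-t)(0,-1).

p(t) = C_1e^(4t), q(t) = C_1e^(4t) - C_2e^(-t)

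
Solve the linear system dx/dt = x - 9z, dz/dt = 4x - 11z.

x(t) = -3c_1e^(-5t) - 3c_2te^(-5t) + c_2e^(-5t), z(t) = -2c_1e^(-5t) - 2c_2te^(-5t) + c_2e^(-5t)

Coefficient matrix A = [[1, -9], [4, -11]].
Characteristic polynomial det(A - λI) = λ^2 + 10λ + 25 = 0.
Single eigenvalue λ = -5 with algebraic multiplicity 2.
Eigenvector v = (-3,-2); generalized eigenvector w with (A-λI)w=v is (1,1).
General solution: e^(-5t)[c_1·v + c_2·(t·v + w)].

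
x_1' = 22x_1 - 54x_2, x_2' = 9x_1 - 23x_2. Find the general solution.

Coefficient matrix A = [[22, -54], [9, -23]].
Characteristic polynomial det(A - λI) = λ^2 + λ - 20 = 0.
Eigenvalues λ = -5, 4.
For λ=-5: (A-λI) row 1 is [27, -54], so an eigenvector is (2, 1).
For λ=4: (A-λI) row 1 is [18, -54], so an eigenvector is (3, 1).
General solution: K_1e^(-5t)(2,1) + K_2e^(4t)(3,1).

x_1(t) = 2K_1e^(-5t) + 3K_2e^(4t), x_2(t) = K_1e^(-5t) + K_2e^(4t)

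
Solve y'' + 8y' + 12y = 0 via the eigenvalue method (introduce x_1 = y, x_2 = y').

y(t) = C_1e^(-6t) + C_2e^(-2t)

Let x_1 = y, x_2 = y'. Then x_1' = x_2 and x_2' = -12x_1 - 8x_2.
A = [[0,1],[-12,-8]]; det(A-λI) = λ^2 + 8λ + 12.
Eigenvalues λ = -6, -2 with eigenvectors (1,-6), (1,-2).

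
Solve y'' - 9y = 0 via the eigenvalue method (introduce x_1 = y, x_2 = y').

Let x_1 = y, x_2 = y'. Then x_1' = x_2 and x_2' = 9x_1.
A = [[0,1],[9,0]]; det(A-λI) = λ^2 - 9.
Eigenvalues λ = -3, 3 with eigenvectors (1,-3), (1,3).

y(t) = K_1e^(-3t) + K_2e^(3t)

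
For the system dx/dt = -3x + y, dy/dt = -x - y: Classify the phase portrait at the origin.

A = [[-3,1],[-1,-1]]; det(A-λI) = λ^2 + 4λ + 4.
repeated λ = -2 with a single eigenvector.

stable improper node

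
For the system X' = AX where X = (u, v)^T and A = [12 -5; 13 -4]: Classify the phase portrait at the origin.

A = [[12,-5],[13,-4]]; det(A-λI) = λ^2 - 8λ + 17.
λ = 4 ± i: positive real part.

unstable spiral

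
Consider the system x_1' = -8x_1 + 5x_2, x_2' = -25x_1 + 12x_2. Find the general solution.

Coefficient matrix A = [[-8, 5], [-25, 12]].
Characteristic polynomial det(A - λI) = λ^2 - 4λ + 29 = 0.
Eigenvalues λ = 2 ± 5i (complex conjugate pair).
For λ=2+5i: an eigenvector is (0,-1) - i(-1,-2) = (0 + i, -1 + 2i).
A real fundamental pair from Re and Im of e^((2+5i)t)v: X_1 = e^(2t)(cos(5t)·(0,-1) + sin(5t)·(-1,-2)), X_2 = e^(2t)(sin(5t)·(0,-1) - cos(5t)·(-1,-2)).
General solution: C_1X_1 + C_2X_2.

x_1(t) = -C_1e^(2t)sin(5t) + C_2e^(2t)cos(5t), x_2(t) = -2C_1e^(2t)sin(5t) - C_1e^(2t)cos(5t) - C_2e^(2t)sin(5t) + 2C_2e^(2t)cos(5t)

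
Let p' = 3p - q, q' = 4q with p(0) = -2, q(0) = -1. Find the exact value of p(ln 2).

A = [[3,-1],[0,4]]; eigenvalues λ = 3, 4.
Eigenvectors: (1,0) for λ=3, (-1,1) for λ=4.
From the initial condition, c_1 = -3, c_2 = -1.
p(ln 2) = (-3)(2^3)(1) + (-1)(2^4)(-1) = -8.

-8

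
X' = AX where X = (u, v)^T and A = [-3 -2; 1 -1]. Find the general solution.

Coefficient matrix A = [[-3, -2], [1, -1]].
Characteristic polynomial det(A - λI) = λ^2 + 4λ + 5 = 0.
Eigenvalues λ = -2 ± i (complex conjugate pair).
For λ=-2+i: an eigenvector is (-1,0) - i(1,-1) = (-1 - i, 0 + i).
A real fundamental pair from Re and Im of e^((-2+i)t)v: X_1 = e^(-2t)(cos(t)·(-1,0) + sin(t)·(1,-1)), X_2 = e^(-2t)(sin(t)·(-1,0) - cos(t)·(1,-1)).
General solution: K_1X_1 + K_2X_2.

u(t) = K_1e^(-2t)sin(t) - K_1e^(-2t)cos(t) - K_2e^(-2t)sin(t) - K_2e^(-2t)cos(t), v(t) = -K_1e^(-2t)sin(t) + K_2e^(-2t)cos(t)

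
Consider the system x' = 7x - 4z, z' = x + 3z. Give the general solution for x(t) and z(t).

x(t) = 2C_1e^(5t) + 2C_2te^(5t) - C_2e^(5t), z(t) = C_1e^(5t) + C_2te^(5t) - C_2e^(5t)

Coefficient matrix A = [[7, -4], [1, 3]].
Characteristic polynomial det(A - λI) = λ^2 - 10λ + 25 = 0.
Single eigenvalue λ = 5 with algebraic multiplicity 2.
Eigenvector v = (2,1); generalized eigenvector w with (A-λI)w=v is (-1,-1).
General solution: e^(5t)[C_1·v + C_2·(t·v + w)].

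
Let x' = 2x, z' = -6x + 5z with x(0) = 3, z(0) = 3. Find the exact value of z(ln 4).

A = [[2,0],[-6,5]]; eigenvalues λ = 2, 5.
Eigenvectors: (1,2) for λ=2, (0,1) for λ=5.
From the initial condition, c_1 = 3, c_2 = -3.
z(ln 4) = (3)(4^2)(2) + (-3)(4^5)(1) = -2976.

-2976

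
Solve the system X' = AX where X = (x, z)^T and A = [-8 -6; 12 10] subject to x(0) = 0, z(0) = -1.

Coefficient matrix A = [[-8, -6], [12, 10]].
Characteristic polynomial det(A - λI) = λ^2 - 2λ - 8 = 0.
Eigenvalues λ = 4, -2.
For λ=4: (A-λI) row 1 is [-12, -6], so an eigenvector is (1, -2).
For λ=-2: (A-λI) row 1 is [-6, -6], so an eigenvector is (-1, 1).
General solution: c_1e^(4t)(1,-2) + c_2e^(-2t)(-1,1).
Applying x(0)=0, z(0)=-1 gives c_1=1, c_2=1.

x(t) = e^(4t) - e^(-2t), z(t) = -2e^(4t) + e^(-2t)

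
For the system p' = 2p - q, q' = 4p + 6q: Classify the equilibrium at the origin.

A = [[2,-1],[4,6]]; det(A-λI) = λ^2 - 8λ + 16.
repeated λ = 4 with a single eigenvector.

unstable improper node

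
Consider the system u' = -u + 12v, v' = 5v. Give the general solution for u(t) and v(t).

Coefficient matrix A = [[-1, 12], [0, 5]].
Characteristic polynomial det(A - λI) = λ^2 - 4λ - 5 = 0.
Eigenvalues λ = -1, 5.
For λ=-1: (A-λI) row 1 is [0, 12], so an eigenvector is (-1, 0).
For λ=5: (A-λI) row 1 is [-6, 12], so an eigenvector is (-2, -1).
General solution: K_1e^(-t)(-1,0) + K_2e^(5t)(-2,-1).

u(t) = -K_1e^(-t) - 2K_2e^(5t), v(t) = -K_2e^(5t)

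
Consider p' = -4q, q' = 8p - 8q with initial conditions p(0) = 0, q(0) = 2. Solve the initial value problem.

p(t) = -2e^(-4t)sin(4t), q(t) = -2e^(-4t)sin(4t) + 2e^(-4t)cos(4t)

Coefficient matrix A = [[0, -4], [8, -8]].
Characteristic polynomial det(A - λI) = λ^2 + 8λ + 32 = 0.
Eigenvalues λ = -4 ± 4i (complex conjugate pair).
For λ=-4+4i: an eigenvector is (0,1) - i(-1,-1) = (0 + i, 1 + i).
A real fundamental pair from Re and Im of e^((-4+4i)t)v: X_1 = e^(-4t)(cos(4t)·(0,1) + sin(4t)·(-1,-1)), X_2 = e^(-4t)(sin(4t)·(0,1) - cos(4t)·(-1,-1)).
General solution: K_1X_1 + K_2X_2.
Applying p(0)=0, q(0)=2 gives K_1=2, K_2=0.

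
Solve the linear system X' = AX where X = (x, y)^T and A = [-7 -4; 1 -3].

x(t) = 2K_1e^(-5t) + 2K_2te^(-5t) - K_2e^(-5t), y(t) = -K_1e^(-5t) - K_2te^(-5t)

Coefficient matrix A = [[-7, -4], [1, -3]].
Characteristic polynomial det(A - λI) = λ^2 + 10λ + 25 = 0.
Single eigenvalue λ = -5 with algebraic multiplicity 2.
Eigenvector v = (2,-1); generalized eigenvector w with (A-λI)w=v is (-1,0).
General solution: e^(-5t)[K_1·v + K_2·(t·v + w)].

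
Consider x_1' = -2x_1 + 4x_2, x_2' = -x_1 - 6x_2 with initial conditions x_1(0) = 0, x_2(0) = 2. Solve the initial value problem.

Coefficient matrix A = [[-2, 4], [-1, -6]].
Characteristic polynomial det(A - λI) = λ^2 + 8λ + 16 = 0.
Single eigenvalue λ = -4 with algebraic multiplicity 2.
Eigenvector v = (2,-1); generalized eigenvector w with (A-λI)w=v is (3,-1).
General solution: e^(-4t)[C_1·v + C_2·(t·v + w)].
Applying x_1(0)=0, x_2(0)=2 gives C_1=-6, C_2=4.

x_1(t) = 8te^(-4t), x_2(t) = -4te^(-4t) + 2e^(-4t)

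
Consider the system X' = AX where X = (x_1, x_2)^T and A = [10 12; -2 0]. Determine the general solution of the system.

x_1(t) = -3C_1e^(6t) - 2C_2e^(4t), x_2(t) = C_1e^(6t) + C_2e^(4t)

Coefficient matrix A = [[10, 12], [-2, 0]].
Characteristic polynomial det(A - λI) = λ^2 - 10λ + 24 = 0.
Eigenvalues λ = 6, 4.
For λ=6: (A-λI) row 1 is [4, 12], so an eigenvector is (-3, 1).
For λ=4: (A-λI) row 1 is [6, 12], so an eigenvector is (-2, 1).
General solution: C_1e^(6t)(-3,1) + C_2e^(4t)(-2,1).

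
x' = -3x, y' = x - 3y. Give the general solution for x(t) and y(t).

x(t) = c_2e^(-3t), y(t) = c_1e^(-3t) + c_2te^(-3t) - 3c_2e^(-3t)

Coefficient matrix A = [[-3, 0], [1, -3]].
Characteristic polynomial det(A - λI) = λ^2 + 6λ + 9 = 0.
Single eigenvalue λ = -3 with algebraic multiplicity 2.
Eigenvector v = (0,1); generalized eigenvector w with (A-λI)w=v is (1,-3).
General solution: e^(-3t)[c_1·v + c_2·(t·v + w)].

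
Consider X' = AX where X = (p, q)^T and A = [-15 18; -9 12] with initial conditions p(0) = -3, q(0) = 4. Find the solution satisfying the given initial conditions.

p(t) = 11e^(3t) - 14e^(-6t), q(t) = 11e^(3t) - 7e^(-6t)

Coefficient matrix A = [[-15, 18], [-9, 12]].
Characteristic polynomial det(A - λI) = λ^2 + 3λ - 18 = 0.
Eigenvalues λ = 3, -6.
For λ=3: (A-λI) row 1 is [-18, 18], so an eigenvector is (1, 1).
For λ=-6: (A-λI) row 1 is [-9, 18], so an eigenvector is (-2, -1).
General solution: K_1e^(3t)(1,1) + K_2e^(-6t)(-2,-1).
Applying p(0)=-3, q(0)=4 gives K_1=11, K_2=7.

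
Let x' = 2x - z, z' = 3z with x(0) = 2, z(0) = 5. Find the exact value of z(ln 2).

A = [[2,-1],[0,3]]; eigenvalues λ = 2, 3.
Eigenvectors: (-1,0) for λ=2, (1,-1) for λ=3.
From the initial condition, c_1 = -7, c_2 = -5.
z(ln 2) = (-7)(2^2)(0) + (-5)(2^3)(-1) = 40.

40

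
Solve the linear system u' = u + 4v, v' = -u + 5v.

u(t) = -2C_1e^(3t) - 2C_2te^(3t) + 3C_2e^(3t), v(t) = -C_1e^(3t) - C_2te^(3t) + C_2e^(3t)

Coefficient matrix A = [[1, 4], [-1, 5]].
Characteristic polynomial det(A - λI) = λ^2 - 6λ + 9 = 0.
Single eigenvalue λ = 3 with algebraic multiplicity 2.
Eigenvector v = (-2,-1); generalized eigenvector w with (A-λI)w=v is (3,1).
General solution: e^(3t)[C_1·v + C_2·(t·v + w)].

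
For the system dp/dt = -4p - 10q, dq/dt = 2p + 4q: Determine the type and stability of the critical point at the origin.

A = [[-4,-10],[2,4]]; det(A-λI) = λ^2 + 4.
λ = 0 ± 2i: zero real part.

center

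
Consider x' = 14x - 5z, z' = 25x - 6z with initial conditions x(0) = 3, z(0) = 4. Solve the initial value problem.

x(t) = 2e^(4t)sin(5t) + 3e^(4t)cos(5t), z(t) = 7e^(4t)sin(5t) + 4e^(4t)cos(5t)

Coefficient matrix A = [[14, -5], [25, -6]].
Characteristic polynomial det(A - λI) = λ^2 - 8λ + 41 = 0.
Eigenvalues λ = 4 ± 5i (complex conjugate pair).
For λ=4+5i: an eigenvector is (0,-1) - i(1,2) = (0 - i, -1 - 2i).
A real fundamental pair from Re and Im of e^((4+5i)t)v: X_1 = e^(4t)(cos(5t)·(0,-1) + sin(5t)·(1,2)), X_2 = e^(4t)(sin(5t)·(0,-1) - cos(5t)·(1,2)).
General solution: K_1X_1 + K_2X_2.
Applying x(0)=3, z(0)=4 gives K_1=2, K_2=-3.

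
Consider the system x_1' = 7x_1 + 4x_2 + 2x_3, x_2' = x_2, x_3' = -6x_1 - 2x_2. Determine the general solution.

x_1(t) = c_1e^(3t) + 2c_3e^(4t), x_2(t) = c_2e^(t), x_3(t) = -2c_1e^(3t) - 2c_2e^(t) - 3c_3e^(4t)

Coefficient matrix A = [[7, 4, 2], [0, 1, 0], [-6, -2, 0]].
det(A - λI) = 0 gives eigenvalues λ = 3, 1, 4.
For λ=3: eigenvector (1,0,-2).
For λ=1: eigenvector (0,1,-2).
For λ=4: eigenvector (2,0,-3).
General solution: c_1e^(3t)(1,0,-2) + c_2e^(t)(0,1,-2) + c_3e^(4t)(2,0,-3).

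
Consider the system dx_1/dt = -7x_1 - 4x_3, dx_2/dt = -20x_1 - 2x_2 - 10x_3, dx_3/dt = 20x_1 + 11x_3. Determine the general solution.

x_1(t) = c_2e^(t) - 2c_3e^(3t), x_2(t) = c_1e^(-2t) - 2c_3e^(3t), x_3(t) = -2c_2e^(t) + 5c_3e^(3t)

Coefficient matrix A = [[-7, 0, -4], [-20, -2, -10], [20, 0, 11]].
det(A - λI) = 0 gives eigenvalues λ = -2, 1, 3.
For λ=-2: eigenvector (0,1,0).
For λ=1: eigenvector (1,0,-2).
For λ=3: eigenvector (-2,-2,5).
General solution: c_1e^(-2t)(0,1,0) + c_2e^(t)(1,0,-2) + c_3e^(3t)(-2,-2,5).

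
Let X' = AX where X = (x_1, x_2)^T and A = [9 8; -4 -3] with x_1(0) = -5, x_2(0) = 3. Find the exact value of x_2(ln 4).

2052

A = [[9,8],[-4,-3]]; eigenvalues λ = 5, 1.
Eigenvectors: (-2,1) for λ=5, (-1,1) for λ=1.
From the initial condition, c_1 = 2, c_2 = 1.
x_2(ln 4) = (2)(4^5)(1) + (1)(4^1)(1) = 2052.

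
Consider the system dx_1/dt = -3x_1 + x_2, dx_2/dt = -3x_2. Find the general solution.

Coefficient matrix A = [[-3, 1], [0, -3]].
Characteristic polynomial det(A - λI) = λ^2 + 6λ + 9 = 0.
Single eigenvalue λ = -3 with algebraic multiplicity 2.
Eigenvector v = (-1,0); generalized eigenvector w with (A-λI)w=v is (2,-1).
General solution: e^(-3t)[K_1·v + K_2·(t·v + w)].

x_1(t) = -K_1e^(-3t) - K_2te^(-3t) + 2K_2e^(-3t), x_2(t) = -K_2e^(-3t)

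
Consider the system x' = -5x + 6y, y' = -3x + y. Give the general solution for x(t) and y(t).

x(t) = -c_1e^(-2t)sin(3t) + c_1e^(-2t)cos(3t) + c_2e^(-2t)sin(3t) + c_2e^(-2t)cos(3t), y(t) = -c_1e^(-2t)sin(3t) + c_2e^(-2t)cos(3t)

Coefficient matrix A = [[-5, 6], [-3, 1]].
Characteristic polynomial det(A - λI) = λ^2 + 4λ + 13 = 0.
Eigenvalues λ = -2 ± 3i (complex conjugate pair).
For λ=-2+3i: an eigenvector is (1,0) - i(-1,-1) = (1 + i, 0 + i).
A real fundamental pair from Re and Im of e^((-2+3i)t)v: X_1 = e^(-2t)(cos(3t)·(1,0) + sin(3t)·(-1,-1)), X_2 = e^(-2t)(sin(3t)·(1,0) - cos(3t)·(-1,-1)).
General solution: c_1X_1 + c_2X_2.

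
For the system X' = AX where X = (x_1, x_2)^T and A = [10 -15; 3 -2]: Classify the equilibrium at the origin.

unstable spiral

A = [[10,-15],[3,-2]]; det(A-λI) = λ^2 - 8λ + 25.
λ = 4 ± 3i: positive real part.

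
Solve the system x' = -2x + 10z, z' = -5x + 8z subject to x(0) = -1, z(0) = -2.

x(t) = -3e^(3t)sin(5t) - e^(3t)cos(5t), z(t) = -e^(3t)sin(5t) - 2e^(3t)cos(5t)

Coefficient matrix A = [[-2, 10], [-5, 8]].
Characteristic polynomial det(A - λI) = λ^2 - 6λ + 34 = 0.
Eigenvalues λ = 3 ± 5i (complex conjugate pair).
For λ=3+5i: an eigenvector is (1,0) - i(-1,-1) = (1 + i, 0 + i).
A real fundamental pair from Re and Im of e^((3+5i)t)v: X_1 = e^(3t)(cos(5t)·(1,0) + sin(5t)·(-1,-1)), X_2 = e^(3t)(sin(5t)·(1,0) - cos(5t)·(-1,-1)).
General solution: C_1X_1 + C_2X_2.
Applying x(0)=-1, z(0)=-2 gives C_1=1, C_2=-2.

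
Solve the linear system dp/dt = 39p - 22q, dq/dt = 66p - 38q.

Coefficient matrix A = [[39, -22], [66, -38]].
Characteristic polynomial det(A - λI) = λ^2 - λ - 30 = 0.
Eigenvalues λ = 6, -5.
For λ=6: (A-λI) row 1 is [33, -22], so an eigenvector is (2, 3).
For λ=-5: (A-λI) row 1 is [44, -22], so an eigenvector is (-1, -2).
General solution: C_1e^(6t)(2,3) + C_2e^(-5t)(-1,-2).

p(t) = 2C_1e^(6t) - C_2e^(-5t), q(t) = 3C_1e^(6t) - 2C_2e^(-5t)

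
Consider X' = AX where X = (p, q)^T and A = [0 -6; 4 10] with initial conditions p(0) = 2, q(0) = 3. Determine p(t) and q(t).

Coefficient matrix A = [[0, -6], [4, 10]].
Characteristic polynomial det(A - λI) = λ^2 - 10λ + 24 = 0.
Eigenvalues λ = 4, 6.
For λ=4: (A-λI) row 1 is [-4, -6], so an eigenvector is (-3, 2).
For λ=6: (A-λI) row 1 is [-6, -6], so an eigenvector is (-1, 1).
General solution: c_1e^(4t)(-3,2) + c_2e^(6t)(-1,1).
Applying p(0)=2, q(0)=3 gives c_1=-5, c_2=13.

p(t) = -13e^(6t) + 15e^(4t), q(t) = 13e^(6t) - 10e^(4t)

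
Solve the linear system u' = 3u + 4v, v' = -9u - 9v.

Coefficient matrix A = [[3, 4], [-9, -9]].
Characteristic polynomial det(A - λI) = λ^2 + 6λ + 9 = 0.
Single eigenvalue λ = -3 with algebraic multiplicity 2.
Eigenvector v = (-2,3); generalized eigenvector w with (A-λI)w=v is (1,-2).
General solution: e^(-3t)[K_1·v + K_2·(t·v + w)].

u(t) = -2K_1e^(-3t) - 2K_2te^(-3t) + K_2e^(-3t), v(t) = 3K_1e^(-3t) + 3K_2te^(-3t) - 2K_2e^(-3t)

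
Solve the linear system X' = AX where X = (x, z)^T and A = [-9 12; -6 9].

x(t) = -2c_1e^(-3t) - c_2e^(3t), z(t) = -c_1e^(-3t) - c_2e^(3t)

Coefficient matrix A = [[-9, 12], [-6, 9]].
Characteristic polynomial det(A - λI) = λ^2 - 9 = 0.
Eigenvalues λ = -3, 3.
For λ=-3: (A-λI) row 1 is [-6, 12], so an eigenvector is (-2, -1).
For λ=3: (A-λI) row 1 is [-12, 12], so an eigenvector is (-1, -1).
General solution: c_1e^(-3t)(-2,-1) + c_2e^(3t)(-1,-1).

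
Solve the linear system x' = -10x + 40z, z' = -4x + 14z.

x(t) = c_1e^(2t)sin(4t) + 3c_1e^(2t)cos(4t) + 3c_2e^(2t)sin(4t) - c_2e^(2t)cos(4t), z(t) = c_1e^(2t)cos(4t) + c_2e^(2t)sin(4t)

Coefficient matrix A = [[-10, 40], [-4, 14]].
Characteristic polynomial det(A - λI) = λ^2 - 4λ + 20 = 0.
Eigenvalues λ = 2 ± 4i (complex conjugate pair).
For λ=2+4i: an eigenvector is (3,1) - i(1,0) = (3 - i, 1).
A real fundamental pair from Re and Im of e^((2+4i)t)v: X_1 = e^(2t)(cos(4t)·(3,1) + sin(4t)·(1,0)), X_2 = e^(2t)(sin(4t)·(3,1) - cos(4t)·(1,0)).
General solution: c_1X_1 + c_2X_2.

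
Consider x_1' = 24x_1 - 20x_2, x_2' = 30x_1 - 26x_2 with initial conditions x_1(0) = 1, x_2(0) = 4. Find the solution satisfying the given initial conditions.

x_1(t) = -5e^(4t) + 6e^(-6t), x_2(t) = -5e^(4t) + 9e^(-6t)

Coefficient matrix A = [[24, -20], [30, -26]].
Characteristic polynomial det(A - λI) = λ^2 + 2λ - 24 = 0.
Eigenvalues λ = 4, -6.
For λ=4: (A-λI) row 1 is [20, -20], so an eigenvector is (1, 1).
For λ=-6: (A-λI) row 1 is [30, -20], so an eigenvector is (-2, -3).
General solution: K_1e^(4t)(1,1) + K_2e^(-6t)(-2,-3).
Applying x_1(0)=1, x_2(0)=4 gives K_1=-5, K_2=-3.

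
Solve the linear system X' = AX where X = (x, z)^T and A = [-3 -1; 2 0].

Coefficient matrix A = [[-3, -1], [2, 0]].
Characteristic polynomial det(A - λI) = λ^2 + 3λ + 2 = 0.
Eigenvalues λ = -2, -1.
For λ=-2: (A-λI) row 1 is [-1, -1], so an eigenvector is (-1, 1).
For λ=-1: (A-λI) row 1 is [-2, -1], so an eigenvector is (1, -2).
General solution: c_1e^(-2t)(-1,1) + c_2e^(-t)(1,-2).

x(t) = -c_1e^(-2t) + c_2e^(-t), z(t) = c_1e^(-2t) - 2c_2e^(-t)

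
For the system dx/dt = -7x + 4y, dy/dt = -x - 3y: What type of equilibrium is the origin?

stable improper node

A = [[-7,4],[-1,-3]]; det(A-λI) = λ^2 + 10λ + 25.
repeated λ = -5 with a single eigenvector.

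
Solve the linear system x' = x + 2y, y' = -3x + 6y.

x(t) = 2C_1e^(4t) - C_2e^(3t), y(t) = 3C_1e^(4t) - C_2e^(3t)

Coefficient matrix A = [[1, 2], [-3, 6]].
Characteristic polynomial det(A - λI) = λ^2 - 7λ + 12 = 0.
Eigenvalues λ = 4, 3.
For λ=4: (A-λI) row 1 is [-3, 2], so an eigenvector is (2, 3).
For λ=3: (A-λI) row 1 is [-2, 2], so an eigenvector is (-1, -1).
General solution: C_1e^(4t)(2,3) + C_2e^(3t)(-1,-1).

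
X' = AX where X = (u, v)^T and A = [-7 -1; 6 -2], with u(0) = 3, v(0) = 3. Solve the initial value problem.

u(t) = -9e^(-4t) + 12e^(-5t), v(t) = 27e^(-4t) - 24e^(-5t)

Coefficient matrix A = [[-7, -1], [6, -2]].
Characteristic polynomial det(A - λI) = λ^2 + 9λ + 20 = 0.
Eigenvalues λ = -4, -5.
For λ=-4: (A-λI) row 1 is [-3, -1], so an eigenvector is (-1, 3).
For λ=-5: (A-λI) row 1 is [-2, -1], so an eigenvector is (1, -2).
General solution: C_1e^(-4t)(-1,3) + C_2e^(-5t)(1,-2).
Applying u(0)=3, v(0)=3 gives C_1=9, C_2=12.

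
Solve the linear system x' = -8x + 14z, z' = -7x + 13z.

Coefficient matrix A = [[-8, 14], [-7, 13]].
Characteristic polynomial det(A - λI) = λ^2 - 5λ - 6 = 0.
Eigenvalues λ = 6, -1.
For λ=6: (A-λI) row 1 is [-14, 14], so an eigenvector is (-1, -1).
For λ=-1: (A-λI) row 1 is [-7, 14], so an eigenvector is (2, 1).
General solution: K_1e^(6t)(-1,-1) + K_2e^(-t)(2,1).

x(t) = -K_1e^(6t) + 2K_2e^(-t), z(t) = -K_1e^(6t) + K_2e^(-t)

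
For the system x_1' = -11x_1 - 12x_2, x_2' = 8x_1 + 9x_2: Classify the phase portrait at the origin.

A = [[-11,-12],[8,9]]; det(A-λI) = λ^2 + 2λ - 3.
λ = -3, 1: opposite signs.

saddle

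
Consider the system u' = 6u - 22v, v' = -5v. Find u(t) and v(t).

Coefficient matrix A = [[6, -22], [0, -5]].
Characteristic polynomial det(A - λI) = λ^2 - λ - 30 = 0.
Eigenvalues λ = -5, 6.
For λ=-5: (A-λI) row 1 is [11, -22], so an eigenvector is (-2, -1).
For λ=6: (A-λI) row 1 is [0, -22], so an eigenvector is (1, 0).
General solution: C_1e^(-5t)(-2,-1) + C_2e^(6t)(1,0).

u(t) = -2C_1e^(-5t) + C_2e^(6t), v(t) = -C_1e^(-5t)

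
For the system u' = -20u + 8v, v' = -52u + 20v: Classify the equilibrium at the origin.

A = [[-20,8],[-52,20]]; det(A-λI) = λ^2 + 16.
λ = 0 ± 4i: zero real part.

center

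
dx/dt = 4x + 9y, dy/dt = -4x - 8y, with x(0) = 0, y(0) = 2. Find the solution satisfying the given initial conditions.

Coefficient matrix A = [[4, 9], [-4, -8]].
Characteristic polynomial det(A - λI) = λ^2 + 4λ + 4 = 0.
Single eigenvalue λ = -2 with algebraic multiplicity 2.
Eigenvector v = (3,-2); generalized eigenvector w with (A-λI)w=v is (2,-1).
General solution: e^(-2t)[K_1·v + K_2·(t·v + w)].
Applying x(0)=0, y(0)=2 gives K_1=-4, K_2=6.

x(t) = 18te^(-2t), y(t) = -12te^(-2t) + 2e^(-2t)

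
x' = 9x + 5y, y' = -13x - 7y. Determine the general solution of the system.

Coefficient matrix A = [[9, 5], [-13, -7]].
Characteristic polynomial det(A - λI) = λ^2 - 2λ + 2 = 0.
Eigenvalues λ = 1 ± i (complex conjugate pair).
For λ=1+i: an eigenvector is (1,-2) - i(-2,3) = (1 + 2i, -2 - 3i).
A real fundamental pair from Re and Im of e^((1+i)t)v: X_1 = e^(t)(cos(t)·(1,-2) + sin(t)·(-2,3)), X_2 = e^(t)(sin(t)·(1,-2) - cos(t)·(-2,3)).
General solution: c_1X_1 + c_2X_2.

x(t) = -2c_1e^(t)sin(t) + c_1e^(t)cos(t) + c_2e^(t)sin(t) + 2c_2e^(t)cos(t), y(t) = 3c_1e^(t)sin(t) - 2c_1e^(t)cos(t) - 2c_2e^(t)sin(t) - 3c_2e^(t)cos(t)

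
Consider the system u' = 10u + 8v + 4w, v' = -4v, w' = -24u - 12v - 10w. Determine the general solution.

u(t) = -C_1e^(-2t) + C_3e^(2t), v(t) = C_2e^(-4t), w(t) = 3C_1e^(-2t) - 2C_2e^(-4t) - 2C_3e^(2t)

Coefficient matrix A = [[10, 8, 4], [0, -4, 0], [-24, -12, -10]].
det(A - λI) = 0 gives eigenvalues λ = -2, -4, 2.
For λ=-2: eigenvector (-1,0,3).
For λ=-4: eigenvector (0,1,-2).
For λ=2: eigenvector (1,0,-2).
General solution: C_1e^(-2t)(-1,0,3) + C_2e^(-4t)(0,1,-2) + C_3e^(2t)(1,0,-2).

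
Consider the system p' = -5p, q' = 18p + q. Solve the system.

Coefficient matrix A = [[-5, 0], [18, 1]].
Characteristic polynomial det(A - λI) = λ^2 + 4λ - 5 = 0.
Eigenvalues λ = -5, 1.
For λ=-5: (A-λI) row 2 is [18, 6], so an eigenvector is (1, -3).
For λ=1: (A-λI) row 1 is [-6, 0], so an eigenvector is (0, 1).
General solution: K_1e^(-5t)(1,-3) + K_2e^(t)(0,1).

p(t) = K_1e^(-5t), q(t) = -3K_1e^(-5t) + K_2e^(t)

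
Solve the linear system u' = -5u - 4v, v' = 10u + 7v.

u(t) = C_1e^(t)sin(2t) + C_1e^(t)cos(2t) + C_2e^(t)sin(2t) - C_2e^(t)cos(2t), v(t) = -C_1e^(t)sin(2t) - 2C_1e^(t)cos(2t) - 2C_2e^(t)sin(2t) + C_2e^(t)cos(2t)

Coefficient matrix A = [[-5, -4], [10, 7]].
Characteristic polynomial det(A - λI) = λ^2 - 2λ + 5 = 0.
Eigenvalues λ = 1 ± 2i (complex conjugate pair).
For λ=1+2i: an eigenvector is (1,-2) - i(1,-1) = (1 - i, -2 + i).
A real fundamental pair from Re and Im of e^((1+2i)t)v: X_1 = e^(t)(cos(2t)·(1,-2) + sin(2t)·(1,-1)), X_2 = e^(t)(sin(2t)·(1,-2) - cos(2t)·(1,-1)).
General solution: C_1X_1 + C_2X_2.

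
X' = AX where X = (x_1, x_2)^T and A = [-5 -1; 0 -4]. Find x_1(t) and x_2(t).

Coefficient matrix A = [[-5, -1], [0, -4]].
Characteristic polynomial det(A - λI) = λ^2 + 9λ + 20 = 0.
Eigenvalues λ = -4, -5.
For λ=-4: (A-λI) row 1 is [-1, -1], so an eigenvector is (1, -1).
For λ=-5: (A-λI) row 1 is [0, -1], so an eigenvector is (-1, 0).
General solution: c_1e^(-4t)(1,-1) + c_2e^(-5t)(-1,0).

x_1(t) = c_1e^(-4t) - c_2e^(-5t), x_2(t) = -c_1e^(-4t)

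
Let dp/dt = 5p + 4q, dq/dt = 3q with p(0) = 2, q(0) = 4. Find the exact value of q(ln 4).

256

A = [[5,4],[0,3]]; eigenvalues λ = 3, 5.
Eigenvectors: (-2,1) for λ=3, (1,0) for λ=5.
From the initial condition, c_1 = 4, c_2 = 10.
q(ln 4) = (4)(4^3)(1) + (10)(4^5)(0) = 256.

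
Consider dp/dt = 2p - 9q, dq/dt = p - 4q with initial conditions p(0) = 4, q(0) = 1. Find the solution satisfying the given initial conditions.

p(t) = 3te^(-t) + 4e^(-t), q(t) = te^(-t) + e^(-t)

Coefficient matrix A = [[2, -9], [1, -4]].
Characteristic polynomial det(A - λI) = λ^2 + 2λ + 1 = 0.
Single eigenvalue λ = -1 with algebraic multiplicity 2.
Eigenvector v = (3,1); generalized eigenvector w with (A-λI)w=v is (-2,-1).
General solution: e^(-t)[C_1·v + C_2·(t·v + w)].
Applying p(0)=4, q(0)=1 gives C_1=2, C_2=1.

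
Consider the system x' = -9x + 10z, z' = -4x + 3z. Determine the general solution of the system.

Coefficient matrix A = [[-9, 10], [-4, 3]].
Characteristic polynomial det(A - λI) = λ^2 + 6λ + 13 = 0.
Eigenvalues λ = -3 ± 2i (complex conjugate pair).
For λ=-3+2i: an eigenvector is (1,1) - i(2,1) = (1 - 2i, 1 - i).
A real fundamental pair from Re and Im of e^((-3+2i)t)v: X_1 = e^(-3t)(cos(2t)·(1,1) + sin(2t)·(2,1)), X_2 = e^(-3t)(sin(2t)·(1,1) - cos(2t)·(2,1)).
General solution: K_1X_1 + K_2X_2.

x(t) = 2K_1e^(-3t)sin(2t) + K_1e^(-3t)cos(2t) + K_2e^(-3t)sin(2t) - 2K_2e^(-3t)cos(2t), z(t) = K_1e^(-3t)sin(2t) + K_1e^(-3t)cos(2t) + K_2e^(-3t)sin(2t) - K_2e^(-3t)cos(2t)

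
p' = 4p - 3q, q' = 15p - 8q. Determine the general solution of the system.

Coefficient matrix A = [[4, -3], [15, -8]].
Characteristic polynomial det(A - λI) = λ^2 + 4λ + 13 = 0.
Eigenvalues λ = -2 ± 3i (complex conjugate pair).
For λ=-2+3i: an eigenvector is (-1,-2) - i(0,-1) = (-1, -2 + i).
A real fundamental pair from Re and Im of e^((-2+3i)t)v: X_1 = e^(-2t)(cos(3t)·(-1,-2) + sin(3t)·(0,-1)), X_2 = e^(-2t)(sin(3t)·(-1,-2) - cos(3t)·(0,-1)).
General solution: c_1X_1 + c_2X_2.

p(t) = -c_1e^(-2t)cos(3t) - c_2e^(-2t)sin(3t), q(t) = -c_1e^(-2t)sin(3t) - 2c_1e^(-2t)cos(3t) - 2c_2e^(-2t)sin(3t) + c_2e^(-2t)cos(3t)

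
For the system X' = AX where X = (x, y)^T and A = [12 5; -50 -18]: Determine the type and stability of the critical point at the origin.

stable spiral

A = [[12,5],[-50,-18]]; det(A-λI) = λ^2 + 6λ + 34.
λ = -3 ± 5i: negative real part.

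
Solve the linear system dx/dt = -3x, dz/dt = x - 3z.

x(t) = K_2e^(-3t), z(t) = K_1e^(-3t) + K_2te^(-3t) + 3K_2e^(-3t)

Coefficient matrix A = [[-3, 0], [1, -3]].
Characteristic polynomial det(A - λI) = λ^2 + 6λ + 9 = 0.
Single eigenvalue λ = -3 with algebraic multiplicity 2.
Eigenvector v = (0,1); generalized eigenvector w with (A-λI)w=v is (1,3).
General solution: e^(-3t)[K_1·v + K_2·(t·v + w)].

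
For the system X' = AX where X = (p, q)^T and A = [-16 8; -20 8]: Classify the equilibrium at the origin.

A = [[-16,8],[-20,8]]; det(A-λI) = λ^2 + 8λ + 32.
λ = -4 ± 4i: negative real part.

stable spiral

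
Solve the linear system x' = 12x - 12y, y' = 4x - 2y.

x(t) = 2c_1e^(6t) - 3c_2e^(4t), y(t) = c_1e^(6t) - 2c_2e^(4t)

Coefficient matrix A = [[12, -12], [4, -2]].
Characteristic polynomial det(A - λI) = λ^2 - 10λ + 24 = 0.
Eigenvalues λ = 6, 4.
For λ=6: (A-λI) row 1 is [6, -12], so an eigenvector is (2, 1).
For λ=4: (A-λI) row 1 is [8, -12], so an eigenvector is (-3, -2).
General solution: c_1e^(6t)(2,1) + c_2e^(4t)(-3,-2).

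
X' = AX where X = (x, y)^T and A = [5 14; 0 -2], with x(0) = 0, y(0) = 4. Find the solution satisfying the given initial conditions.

Coefficient matrix A = [[5, 14], [0, -2]].
Characteristic polynomial det(A - λI) = λ^2 - 3λ - 10 = 0.
Eigenvalues λ = 5, -2.
For λ=5: (A-λI) row 1 is [0, 14], so an eigenvector is (1, 0).
For λ=-2: (A-λI) row 1 is [7, 14], so an eigenvector is (2, -1).
General solution: C_1e^(5t)(1,0) + C_2e^(-2t)(2,-1).
Applying x(0)=0, y(0)=4 gives C_1=8, C_2=-4.

x(t) = 8e^(5t) - 8e^(-2t), y(t) = 4e^(-2t)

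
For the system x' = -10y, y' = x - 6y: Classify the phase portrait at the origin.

stable spiral

A = [[0,-10],[1,-6]]; det(A-λI) = λ^2 + 6λ + 10.
λ = -3 ± i: negative real part.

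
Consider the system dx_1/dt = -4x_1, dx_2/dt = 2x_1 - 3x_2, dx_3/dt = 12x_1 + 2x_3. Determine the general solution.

x_1(t) = K_1e^(-4t), x_2(t) = -2K_1e^(-4t) + K_2e^(-3t), x_3(t) = -2K_1e^(-4t) + K_3e^(2t)

Coefficient matrix A = [[-4, 0, 0], [2, -3, 0], [12, 0, 2]].
det(A - λI) = 0 gives eigenvalues λ = -4, -3, 2.
For λ=-4: eigenvector (1,-2,-2).
For λ=-3: eigenvector (0,1,0).
For λ=2: eigenvector (0,0,1).
General solution: K_1e^(-4t)(1,-2,-2) + K_2e^(-3t)(0,1,0) + K_3e^(2t)(0,0,1).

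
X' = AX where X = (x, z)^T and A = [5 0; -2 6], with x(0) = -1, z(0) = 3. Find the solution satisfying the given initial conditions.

x(t) = -e^(5t), z(t) = 5e^(6t) - 2e^(5t)

Coefficient matrix A = [[5, 0], [-2, 6]].
Characteristic polynomial det(A - λI) = λ^2 - 11λ + 30 = 0.
Eigenvalues λ = 6, 5.
For λ=6: (A-λI) row 1 is [-1, 0], so an eigenvector is (0, 1).
For λ=5: (A-λI) row 2 is [-2, 1], so an eigenvector is (-1, -2).
General solution: C_1e^(6t)(0,1) + C_2e^(5t)(-1,-2).
Applying x(0)=-1, z(0)=3 gives C_1=5, C_2=1.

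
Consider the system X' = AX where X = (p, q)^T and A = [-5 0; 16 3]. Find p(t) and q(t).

Coefficient matrix A = [[-5, 0], [16, 3]].
Characteristic polynomial det(A - λI) = λ^2 + 2λ - 15 = 0.
Eigenvalues λ = 3, -5.
For λ=3: (A-λI) row 1 is [-8, 0], so an eigenvector is (0, -1).
For λ=-5: (A-λI) row 2 is [16, 8], so an eigenvector is (-1, 2).
General solution: K_1e^(3t)(0,-1) + K_2e^(-5t)(-1,2).

p(t) = -K_2e^(-5t), q(t) = -K_1e^(3t) + 2K_2e^(-5t)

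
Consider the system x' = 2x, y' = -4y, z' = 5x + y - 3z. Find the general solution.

x(t) = C_1e^(2t), y(t) = C_2e^(-4t), z(t) = C_1e^(2t) - C_2e^(-4t) + C_3e^(-3t)

Coefficient matrix A = [[2, 0, 0], [0, -4, 0], [5, 1, -3]].
det(A - λI) = 0 gives eigenvalues λ = 2, -4, -3.
For λ=2: eigenvector (1,0,1).
For λ=-4: eigenvector (0,1,-1).
For λ=-3: eigenvector (0,0,1).
General solution: C_1e^(2t)(1,0,1) + C_2e^(-4t)(0,1,-1) + C_3e^(-3t)(0,0,1).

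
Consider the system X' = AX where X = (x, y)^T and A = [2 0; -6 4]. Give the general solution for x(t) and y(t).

x(t) = -C_1e^(2t), y(t) = -3C_1e^(2t) + C_2e^(4t)

Coefficient matrix A = [[2, 0], [-6, 4]].
Characteristic polynomial det(A - λI) = λ^2 - 6λ + 8 = 0.
Eigenvalues λ = 2, 4.
For λ=2: (A-λI) row 2 is [-6, 2], so an eigenvector is (-1, -3).
For λ=4: (A-λI) row 1 is [-2, 0], so an eigenvector is (0, 1).
General solution: C_1e^(2t)(-1,-3) + C_2e^(4t)(0,1).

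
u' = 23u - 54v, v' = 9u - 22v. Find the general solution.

Coefficient matrix A = [[23, -54], [9, -22]].
Characteristic polynomial det(A - λI) = λ^2 - λ - 20 = 0.
Eigenvalues λ = 5, -4.
For λ=5: (A-λI) row 1 is [18, -54], so an eigenvector is (3, 1).
For λ=-4: (A-λI) row 1 is [27, -54], so an eigenvector is (2, 1).
General solution: C_1e^(5t)(3,1) + C_2e^(-4t)(2,1).

u(t) = 3C_1e^(5t) + 2C_2e^(-4t), v(t) = C_1e^(5t) + C_2e^(-4t)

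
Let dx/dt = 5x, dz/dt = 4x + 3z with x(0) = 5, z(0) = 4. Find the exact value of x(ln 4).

5120

A = [[5,0],[4,3]]; eigenvalues λ = 5, 3.
Eigenvectors: (1,2) for λ=5, (0,1) for λ=3.
From the initial condition, c_1 = 5, c_2 = -6.
x(ln 4) = (5)(4^5)(1) + (-6)(4^3)(0) = 5120.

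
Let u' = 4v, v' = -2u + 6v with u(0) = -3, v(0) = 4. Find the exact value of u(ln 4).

2592

A = [[0,4],[-2,6]]; eigenvalues λ = 2, 4.
Eigenvectors: (2,1) for λ=2, (1,1) for λ=4.
From the initial condition, c_1 = -7, c_2 = 11.
u(ln 4) = (-7)(4^2)(2) + (11)(4^4)(1) = 2592.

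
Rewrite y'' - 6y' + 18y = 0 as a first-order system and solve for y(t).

y(t) = C_1e^(3t)cos(3t) + C_2e^(3t)sin(3t)

Let x_1 = y, x_2 = y'. Then x_1' = x_2 and x_2' = -18x_1 + 6x_2.
A = [[0,1],[-18,6]]; det(A-λI) = λ^2 - 6λ + 18.
Eigenvalues λ = 3 ± 3i.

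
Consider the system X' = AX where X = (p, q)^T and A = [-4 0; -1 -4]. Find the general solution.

p(t) = K_2e^(-4t), q(t) = -K_1e^(-4t) - K_2te^(-4t) - 3K_2e^(-4t)

Coefficient matrix A = [[-4, 0], [-1, -4]].
Characteristic polynomial det(A - λI) = λ^2 + 8λ + 16 = 0.
Single eigenvalue λ = -4 with algebraic multiplicity 2.
Eigenvector v = (0,-1); generalized eigenvector w with (A-λI)w=v is (1,-3).
General solution: e^(-4t)[K_1·v + K_2·(t·v + w)].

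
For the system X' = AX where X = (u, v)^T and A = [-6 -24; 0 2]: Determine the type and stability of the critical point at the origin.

A = [[-6,-24],[0,2]]; det(A-λI) = λ^2 + 4λ - 12.
λ = 2, -6: opposite signs.

saddle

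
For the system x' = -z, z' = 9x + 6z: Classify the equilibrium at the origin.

unstable improper node

A = [[0,-1],[9,6]]; det(A-λI) = λ^2 - 6λ + 9.
repeated λ = 3 with a single eigenvector.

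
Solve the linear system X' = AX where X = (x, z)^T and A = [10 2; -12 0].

Coefficient matrix A = [[10, 2], [-12, 0]].
Characteristic polynomial det(A - λI) = λ^2 - 10λ + 24 = 0.
Eigenvalues λ = 6, 4.
For λ=6: (A-λI) row 1 is [4, 2], so an eigenvector is (-1, 2).
For λ=4: (A-λI) row 1 is [6, 2], so an eigenvector is (-1, 3).
General solution: c_1e^(6t)(-1,2) + c_2e^(4t)(-1,3).

x(t) = -c_1e^(6t) - c_2e^(4t), z(t) = 2c_1e^(6t) + 3c_2e^(4t)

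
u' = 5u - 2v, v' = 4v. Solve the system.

Coefficient matrix A = [[5, -2], [0, 4]].
Characteristic polynomial det(A - λI) = λ^2 - 9λ + 20 = 0.
Eigenvalues λ = 4, 5.
For λ=4: (A-λI) row 1 is [1, -2], so an eigenvector is (-2, -1).
For λ=5: (A-λI) row 1 is [0, -2], so an eigenvector is (1, 0).
General solution: C_1e^(4t)(-2,-1) + C_2e^(5t)(1,0).

u(t) = -2C_1e^(4t) + C_2e^(5t), v(t) = -C_1e^(4t)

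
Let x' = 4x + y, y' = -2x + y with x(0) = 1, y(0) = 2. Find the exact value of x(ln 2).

A = [[4,1],[-2,1]]; eigenvalues λ = 2, 3.
Eigenvectors: (-1,2) for λ=2, (1,-1) for λ=3.
From the initial condition, c_1 = 3, c_2 = 4.
x(ln 2) = (3)(2^2)(-1) + (4)(2^3)(1) = 20.

20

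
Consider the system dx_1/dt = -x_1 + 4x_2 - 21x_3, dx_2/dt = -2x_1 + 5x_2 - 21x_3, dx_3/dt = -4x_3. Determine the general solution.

Coefficient matrix A = [[-1, 4, -21], [-2, 5, -21], [0, 0, -4]].
det(A - λI) = 0 gives eigenvalues λ = 3, 1, -4.
For λ=3: eigenvector (1,1,0).
For λ=1: eigenvector (-2,-1,0).
For λ=-4: eigenvector (3,3,1).
General solution: C_1e^(3t)(1,1,0) + C_2e^(t)(-2,-1,0) + C_3e^(-4t)(3,3,1).

x_1(t) = C_1e^(3t) - 2C_2e^(t) + 3C_3e^(-4t), x_2(t) = C_1e^(3t) - C_2e^(t) + 3C_3e^(-4t), x_3(t) = C_3e^(-4t)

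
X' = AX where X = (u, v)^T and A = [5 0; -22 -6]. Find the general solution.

Coefficient matrix A = [[5, 0], [-22, -6]].
Characteristic polynomial det(A - λI) = λ^2 + λ - 30 = 0.
Eigenvalues λ = -6, 5.
For λ=-6: (A-λI) row 1 is [11, 0], so an eigenvector is (0, 1).
For λ=5: (A-λI) row 2 is [-22, -11], so an eigenvector is (-1, 2).
General solution: C_1e^(-6t)(0,1) + C_2e^(5t)(-1,2).

u(t) = -C_2e^(5t), v(t) = C_1e^(-6t) + 2C_2e^(5t)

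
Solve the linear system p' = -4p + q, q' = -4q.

p(t) = -C_1e^(-4t) - C_2te^(-4t) - 3C_2e^(-4t), q(t) = -C_2e^(-4t)

Coefficient matrix A = [[-4, 1], [0, -4]].
Characteristic polynomial det(A - λI) = λ^2 + 8λ + 16 = 0.
Single eigenvalue λ = -4 with algebraic multiplicity 2.
Eigenvector v = (-1,0); generalized eigenvector w with (A-λI)w=v is (-3,-1).
General solution: e^(-4t)[C_1·v + C_2·(t·v + w)].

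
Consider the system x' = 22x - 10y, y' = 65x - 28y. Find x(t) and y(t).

x(t) = -C_1e^(-3t)sin(5t) + C_1e^(-3t)cos(5t) + C_2e^(-3t)sin(5t) + C_2e^(-3t)cos(5t), y(t) = -2C_1e^(-3t)sin(5t) + 3C_1e^(-3t)cos(5t) + 3C_2e^(-3t)sin(5t) + 2C_2e^(-3t)cos(5t)

Coefficient matrix A = [[22, -10], [65, -28]].
Characteristic polynomial det(A - λI) = λ^2 + 6λ + 34 = 0.
Eigenvalues λ = -3 ± 5i (complex conjugate pair).
For λ=-3+5i: an eigenvector is (1,3) - i(-1,-2) = (1 + i, 3 + 2i).
A real fundamental pair from Re and Im of e^((-3+5i)t)v: X_1 = e^(-3t)(cos(5t)·(1,3) + sin(5t)·(-1,-2)), X_2 = e^(-3t)(sin(5t)·(1,3) - cos(5t)·(-1,-2)).
General solution: C_1X_1 + C_2X_2.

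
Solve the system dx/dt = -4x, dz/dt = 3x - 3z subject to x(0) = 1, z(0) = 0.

Coefficient matrix A = [[-4, 0], [3, -3]].
Characteristic polynomial det(A - λI) = λ^2 + 7λ + 12 = 0.
Eigenvalues λ = -4, -3.
For λ=-4: (A-λI) row 2 is [3, 1], so an eigenvector is (1, -3).
For λ=-3: (A-λI) row 1 is [-1, 0], so an eigenvector is (0, -1).
General solution: c_1e^(-4t)(1,-3) + c_2e^(-3t)(0,-1).
Applying x(0)=1, z(0)=0 gives c_1=1, c_2=-3.

x(t) = e^(-4t), z(t) = 3e^(-3t) - 3e^(-4t)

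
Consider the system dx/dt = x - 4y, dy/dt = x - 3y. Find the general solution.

x(t) = 2C_1e^(-t) + 2C_2te^(-t) - C_2e^(-t), y(t) = C_1e^(-t) + C_2te^(-t) - C_2e^(-t)

Coefficient matrix A = [[1, -4], [1, -3]].
Characteristic polynomial det(A - λI) = λ^2 + 2λ + 1 = 0.
Single eigenvalue λ = -1 with algebraic multiplicity 2.
Eigenvector v = (2,1); generalized eigenvector w with (A-λI)w=v is (-1,-1).
General solution: e^(-t)[C_1·v + C_2·(t·v + w)].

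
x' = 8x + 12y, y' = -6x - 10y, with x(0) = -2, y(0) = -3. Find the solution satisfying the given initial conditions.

x(t) = -10e^(2t) + 8e^(-4t), y(t) = 5e^(2t) - 8e^(-4t)

Coefficient matrix A = [[8, 12], [-6, -10]].
Characteristic polynomial det(A - λI) = λ^2 + 2λ - 8 = 0.
Eigenvalues λ = -4, 2.
For λ=-4: (A-λI) row 1 is [12, 12], so an eigenvector is (1, -1).
For λ=2: (A-λI) row 1 is [6, 12], so an eigenvector is (-2, 1).
General solution: c_1e^(-4t)(1,-1) + c_2e^(2t)(-2,1).
Applying x(0)=-2, y(0)=-3 gives c_1=8, c_2=5.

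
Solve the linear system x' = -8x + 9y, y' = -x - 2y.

Coefficient matrix A = [[-8, 9], [-1, -2]].
Characteristic polynomial det(A - λI) = λ^2 + 10λ + 25 = 0.
Single eigenvalue λ = -5 with algebraic multiplicity 2.
Eigenvector v = (-3,-1); generalized eigenvector w with (A-λI)w=v is (-2,-1).
General solution: e^(-5t)[C_1·v + C_2·(t·v + w)].

x(t) = -3C_1e^(-5t) - 3C_2te^(-5t) - 2C_2e^(-5t), y(t) = -C_1e^(-5t) - C_2te^(-5t) - C_2e^(-5t)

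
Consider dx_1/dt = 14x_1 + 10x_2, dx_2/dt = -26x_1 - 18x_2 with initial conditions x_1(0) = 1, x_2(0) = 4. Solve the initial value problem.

x_1(t) = 28e^(-2t)sin(2t) + e^(-2t)cos(2t), x_2(t) = -45e^(-2t)sin(2t) + 4e^(-2t)cos(2t)

Coefficient matrix A = [[14, 10], [-26, -18]].
Characteristic polynomial det(A - λI) = λ^2 + 4λ + 8 = 0.
Eigenvalues λ = -2 ± 2i (complex conjugate pair).
For λ=-2+2i: an eigenvector is (1,-2) - i(-2,3) = (1 + 2i, -2 - 3i).
A real fundamental pair from Re and Im of e^((-2+2i)t)v: X_1 = e^(-2t)(cos(2t)·(1,-2) + sin(2t)·(-2,3)), X_2 = e^(-2t)(sin(2t)·(1,-2) - cos(2t)·(-2,3)).
General solution: c_1X_1 + c_2X_2.
Applying x_1(0)=1, x_2(0)=4 gives c_1=-11, c_2=6.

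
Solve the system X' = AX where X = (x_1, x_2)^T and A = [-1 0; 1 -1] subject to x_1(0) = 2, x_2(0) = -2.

x_1(t) = 2e^(-t), x_2(t) = 2te^(-t) - 2e^(-t)

Coefficient matrix A = [[-1, 0], [1, -1]].
Characteristic polynomial det(A - λI) = λ^2 + 2λ + 1 = 0.
Single eigenvalue λ = -1 with algebraic multiplicity 2.
Eigenvector v = (0,1); generalized eigenvector w with (A-λI)w=v is (1,-1).
General solution: e^(-t)[C_1·v + C_2·(t·v + w)].
Applying x_1(0)=2, x_2(0)=-2 gives C_1=0, C_2=2.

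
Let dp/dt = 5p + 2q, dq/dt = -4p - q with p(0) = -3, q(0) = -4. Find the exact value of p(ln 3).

-249

A = [[5,2],[-4,-1]]; eigenvalues λ = 3, 1.
Eigenvectors: (-1,1) for λ=3, (-1,2) for λ=1.
From the initial condition, c_1 = 10, c_2 = -7.
p(ln 3) = (10)(3^3)(-1) + (-7)(3^1)(-1) = -249.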